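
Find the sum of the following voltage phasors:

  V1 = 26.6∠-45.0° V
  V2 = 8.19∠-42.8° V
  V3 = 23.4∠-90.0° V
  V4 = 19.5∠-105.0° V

Step 1 — Convert each phasor to rectangular form:
  V1 = 26.6·(cos(-45.0°) + j·sin(-45.0°)) = 18.81 - j18.81 V
  V2 = 8.19·(cos(-42.8°) + j·sin(-42.8°)) = 6.009 - j5.565 V
  V3 = 23.4·(cos(-90.0°) + j·sin(-90.0°)) = 0 - j23.4 V
  V4 = 19.5·(cos(-105.0°) + j·sin(-105.0°)) = -5.047 - j18.84 V
Step 2 — Sum components: V_total = 19.77 - j66.61 V.
Step 3 — Convert to polar: |V_total| = 69.48 V, ∠V_total = -73.5°.

V_total = 69.48∠-73.5° V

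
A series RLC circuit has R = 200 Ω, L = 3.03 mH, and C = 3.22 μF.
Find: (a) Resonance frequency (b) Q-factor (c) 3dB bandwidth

Step 1 — Resonance: ω₀ = 1/√(LC) = 1/√(0.00303·3.22e-06) = 1.012e+04 rad/s.
Step 2 — f₀ = ω₀/(2π) = 1611 Hz.
Step 3 — Series Q: Q = ω₀L/R = 1.012e+04·0.00303/200 = 0.1534.
Step 4 — Bandwidth: Δω = ω₀/Q = 6.601e+04 rad/s; BW = Δω/(2π) = 1.051e+04 Hz.

(a) f₀ = 1611 Hz  (b) Q = 0.1534  (c) BW = 1.051e+04 Hz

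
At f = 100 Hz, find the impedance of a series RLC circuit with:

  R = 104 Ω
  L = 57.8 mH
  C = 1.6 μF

Step 1 — Angular frequency: ω = 2π·f = 2π·100 = 628.3 rad/s.
Step 2 — Component impedances:
  R: Z = R = 104 Ω
  L: Z = jωL = j·628.3·0.0578 = 0 + j36.32 Ω
  C: Z = 1/(jωC) = -j/(ω·C) = 0 - j994.7 Ω
Step 3 — Series combination: Z_total = R + L + C = 104 - j958.4 Ω = 964∠-83.8° Ω.

Z = 104 - j958.4 Ω = 964∠-83.8° Ω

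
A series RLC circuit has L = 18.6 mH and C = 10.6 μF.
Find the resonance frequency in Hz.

Step 1 — Resonance condition Im(Z)=0 gives ω₀ = 1/√(LC).
Step 2 — ω₀ = 1/√(0.0186·1.06e-05) = 2252 rad/s.
Step 3 — f₀ = ω₀/(2π) = 358.4 Hz.

f₀ = 358.4 Hz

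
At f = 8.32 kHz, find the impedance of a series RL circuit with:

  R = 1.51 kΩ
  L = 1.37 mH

Step 1 — Angular frequency: ω = 2π·f = 2π·8320 = 5.228e+04 rad/s.
Step 2 — Component impedances:
  R: Z = R = 1510 Ω
  L: Z = jωL = j·5.228e+04·0.00137 = 0 + j71.62 Ω
Step 3 — Series combination: Z_total = R + L = 1510 + j71.62 Ω = 1512∠2.7° Ω.

Z = 1510 + j71.62 Ω = 1512∠2.7° Ω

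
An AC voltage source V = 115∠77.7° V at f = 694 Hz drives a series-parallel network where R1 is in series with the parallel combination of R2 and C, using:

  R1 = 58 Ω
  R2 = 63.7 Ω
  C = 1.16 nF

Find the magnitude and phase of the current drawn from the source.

Step 1 — Angular frequency: ω = 2π·f = 2π·694 = 4361 rad/s.
Step 2 — Component impedances:
  R1: Z = R = 58 Ω
  R2: Z = R = 63.7 Ω
  C: Z = 1/(jωC) = -j/(ω·C) = 0 - j1.977e+05 Ω
Step 3 — Parallel branch: R2 || C = 1/(1/R2 + 1/C) = 63.7 - j0.02052 Ω.
Step 4 — Series with R1: Z_total = R1 + (R2 || C) = 121.7 - j0.02052 Ω = 121.7∠-0.0° Ω.
Step 5 — Source phasor: V = 115∠77.7° V = 24.5 + j112.4 V.
Step 6 — Ohm's law: I = V / Z_total = (24.5 + j112.4) / (121.7 - j0.02052) = 0.2011 + j0.9233 A.
Step 7 — Convert to polar: |I| = 0.9449 A, ∠I = 77.7°.

I = 0.9449∠77.7° A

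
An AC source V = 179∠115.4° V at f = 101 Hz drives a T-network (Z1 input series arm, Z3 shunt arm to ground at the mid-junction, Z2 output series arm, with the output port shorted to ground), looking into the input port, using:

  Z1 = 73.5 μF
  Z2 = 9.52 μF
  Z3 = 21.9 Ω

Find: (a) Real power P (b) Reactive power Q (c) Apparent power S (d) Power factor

Step 1 — Angular frequency: ω = 2π·f = 2π·101 = 634.6 rad/s.
Step 2 — Component impedances:
  Z1: Z = 1/(jωC) = -j/(ω·C) = 0 - j21.44 Ω
  Z2: Z = 1/(jωC) = -j/(ω·C) = 0 - j165.5 Ω
  Z3: Z = R = 21.9 Ω
Step 3 — With the output port shorted to ground, the output series arm Z2 runs from the junction to ground; the shunt arm Z3 also runs from the junction to ground. They appear in parallel: Z3 || Z2 = 21.52 - j2.848 Ω.
Step 4 — Series with input arm Z1: Z_in = Z1 + (Z3 || Z2) = 21.52 - j24.29 Ω = 32.45∠-48.5° Ω.
Step 5 — Source phasor: V = 179∠115.4° V = -76.78 + j161.7 V.
Step 6 — Current: I = V / Z = -5.298 + j1.534 A = 5.516∠163.9° A.
Step 7 — Complex power: S = V·I* = 654.8 - j738.9 VA.
Step 8 — Real power: P = Re(S) = 654.8 W.
Step 9 — Reactive power: Q = Im(S) = -738.9 VAR.
Step 10 — Apparent power: |S| = 987.3 VA.
Step 11 — Power factor: PF = P/|S| = 0.6632 (leading).

(a) P = 654.8 W  (b) Q = -738.9 VAR  (c) S = 987.3 VA  (d) PF = 0.6632 (leading)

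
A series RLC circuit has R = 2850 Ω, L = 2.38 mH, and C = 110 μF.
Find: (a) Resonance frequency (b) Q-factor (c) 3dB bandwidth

Step 1 — Resonance: ω₀ = 1/√(LC) = 1/√(0.00238·0.00011) = 1954 rad/s.
Step 2 — f₀ = ω₀/(2π) = 311.1 Hz.
Step 3 — Series Q: Q = ω₀L/R = 1954·0.00238/2850 = 0.001632.
Step 4 — Bandwidth: Δω = ω₀/Q = 1.197e+06 rad/s; BW = Δω/(2π) = 1.906e+05 Hz.

(a) f₀ = 311.1 Hz  (b) Q = 0.001632  (c) BW = 1.906e+05 Hz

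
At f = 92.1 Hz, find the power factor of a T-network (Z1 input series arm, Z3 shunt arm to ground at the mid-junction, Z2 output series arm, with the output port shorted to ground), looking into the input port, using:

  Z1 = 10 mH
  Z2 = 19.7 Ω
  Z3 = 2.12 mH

Step 1 — Angular frequency: ω = 2π·f = 2π·92.1 = 578.7 rad/s.
Step 2 — Component impedances:
  Z1: Z = jωL = j·578.7·0.01 = 0 + j5.787 Ω
  Z2: Z = R = 19.7 Ω
  Z3: Z = jωL = j·578.7·0.00212 = 0 + j1.227 Ω
Step 3 — With the output port shorted to ground, the output series arm Z2 runs from the junction to ground; the shunt arm Z3 also runs from the junction to ground. They appear in parallel: Z3 || Z2 = 0.0761 + j1.222 Ω.
Step 4 — Series with input arm Z1: Z_in = Z1 + (Z3 || Z2) = 0.0761 + j7.009 Ω = 7.009∠89.4° Ω.
Step 5 — Power factor: PF = cos(φ) = Re(Z)/|Z| = 0.0761/7.009 = 0.01086.
Step 6 — Type: Im(Z) = 7.009 ⇒ lagging (phase φ = 89.4°).

PF = 0.01086 (lagging, φ = 89.4°)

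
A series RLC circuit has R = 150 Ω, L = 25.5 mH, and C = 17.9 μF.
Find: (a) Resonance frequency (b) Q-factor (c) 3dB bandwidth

Step 1 — Resonance: ω₀ = 1/√(LC) = 1/√(0.0255·1.79e-05) = 1480 rad/s.
Step 2 — f₀ = ω₀/(2π) = 235.6 Hz.
Step 3 — Series Q: Q = ω₀L/R = 1480·0.0255/150 = 0.2516.
Step 4 — Bandwidth: Δω = ω₀/Q = 5882 rad/s; BW = Δω/(2π) = 936.2 Hz.

(a) f₀ = 235.6 Hz  (b) Q = 0.2516  (c) BW = 936.2 Hz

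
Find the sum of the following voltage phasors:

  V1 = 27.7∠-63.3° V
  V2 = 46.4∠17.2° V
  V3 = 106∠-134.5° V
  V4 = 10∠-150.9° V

Step 1 — Convert each phasor to rectangular form:
  V1 = 27.7·(cos(-63.3°) + j·sin(-63.3°)) = 12.45 - j24.75 V
  V2 = 46.4·(cos(17.2°) + j·sin(17.2°)) = 44.32 + j13.72 V
  V3 = 106·(cos(-134.5°) + j·sin(-134.5°)) = -74.3 - j75.6 V
  V4 = 10·(cos(-150.9°) + j·sin(-150.9°)) = -8.738 - j4.863 V
Step 2 — Sum components: V_total = -26.26 - j91.49 V.
Step 3 — Convert to polar: |V_total| = 95.19 V, ∠V_total = -106.0°.

V_total = 95.19∠-106.0° V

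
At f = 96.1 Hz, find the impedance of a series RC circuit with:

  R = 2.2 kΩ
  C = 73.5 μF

Step 1 — Angular frequency: ω = 2π·f = 2π·96.1 = 603.8 rad/s.
Step 2 — Component impedances:
  R: Z = R = 2200 Ω
  C: Z = 1/(jωC) = -j/(ω·C) = 0 - j22.53 Ω
Step 3 — Series combination: Z_total = R + C = 2200 - j22.53 Ω = 2200∠-0.6° Ω.

Z = 2200 - j22.53 Ω = 2200∠-0.6° Ω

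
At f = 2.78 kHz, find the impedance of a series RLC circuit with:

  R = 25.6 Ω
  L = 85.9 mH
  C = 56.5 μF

Step 1 — Angular frequency: ω = 2π·f = 2π·2780 = 1.747e+04 rad/s.
Step 2 — Component impedances:
  R: Z = R = 25.6 Ω
  L: Z = jωL = j·1.747e+04·0.0859 = 0 + j1500 Ω
  C: Z = 1/(jωC) = -j/(ω·C) = 0 - j1.013 Ω
Step 3 — Series combination: Z_total = R + L + C = 25.6 + j1499 Ω = 1500∠89.0° Ω.

Z = 25.6 + j1499 Ω = 1500∠89.0° Ω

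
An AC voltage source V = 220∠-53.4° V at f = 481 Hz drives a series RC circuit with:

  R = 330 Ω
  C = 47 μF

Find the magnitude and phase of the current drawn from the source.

Step 1 — Angular frequency: ω = 2π·f = 2π·481 = 3022 rad/s.
Step 2 — Component impedances:
  R: Z = R = 330 Ω
  C: Z = 1/(jωC) = -j/(ω·C) = 0 - j7.04 Ω
Step 3 — Series combination: Z_total = R + C = 330 - j7.04 Ω = 330.1∠-1.2° Ω.
Step 4 — Source phasor: V = 220∠-53.4° V = 131.2 - j176.6 V.
Step 5 — Ohm's law: I = V / Z_total = (131.2 - j176.6) / (330 - j7.04) = 0.4087 - j0.5265 A.
Step 6 — Convert to polar: |I| = 0.6665 A, ∠I = -52.2°.

I = 0.6665∠-52.2° A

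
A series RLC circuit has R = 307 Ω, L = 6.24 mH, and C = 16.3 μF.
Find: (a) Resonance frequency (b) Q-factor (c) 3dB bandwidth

Step 1 — Resonance condition Im(Z)=0 gives ω₀ = 1/√(LC).
Step 2 — ω₀ = 1/√(0.00624·1.63e-05) = 3136 rad/s.
Step 3 — f₀ = ω₀/(2π) = 499 Hz.
Step 4 — Series Q: Q = ω₀L/R = 3136·0.00624/307 = 0.06373.
Step 5 — 3dB bandwidth: Δω = ω₀/Q = 4.92e+04 rad/s; BW = Δω/(2π) = 7830 Hz.

(a) f₀ = 499 Hz  (b) Q = 0.06373  (c) BW = 7830 Hz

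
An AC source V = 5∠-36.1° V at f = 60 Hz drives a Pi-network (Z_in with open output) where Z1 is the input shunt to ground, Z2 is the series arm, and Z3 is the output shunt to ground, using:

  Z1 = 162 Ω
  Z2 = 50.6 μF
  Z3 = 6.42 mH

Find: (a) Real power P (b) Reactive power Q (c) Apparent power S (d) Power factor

Step 1 — Angular frequency: ω = 2π·f = 2π·60 = 377 rad/s.
Step 2 — Component impedances:
  Z1: Z = R = 162 Ω
  Z2: Z = 1/(jωC) = -j/(ω·C) = 0 - j52.42 Ω
  Z3: Z = jωL = j·377·0.00642 = 0 + j2.42 Ω
Step 3 — With open output, the series arm Z2 and the output shunt Z3 appear in series to ground: Z2 + Z3 = 0 - j50 Ω.
Step 4 — Parallel with input shunt Z1: Z_in = Z1 || (Z2 + Z3) = 14.09 - j45.65 Ω = 47.78∠-72.8° Ω.
Step 5 — Source phasor: V = 5∠-36.1° V = 4.04 - j2.946 V.
Step 6 — Current: I = V / Z = 0.08385 + j0.06261 A = 0.1047∠36.7° A.
Step 7 — Complex power: S = V·I* = 0.1543 - j0.5 VA.
Step 8 — Real power: P = Re(S) = 0.1543 W.
Step 9 — Reactive power: Q = Im(S) = -0.5 VAR.
Step 10 — Apparent power: |S| = 0.5233 VA.
Step 11 — Power factor: PF = P/|S| = 0.2949 (leading).

(a) P = 0.1543 W  (b) Q = -0.5 VAR  (c) S = 0.5233 VA  (d) PF = 0.2949 (leading)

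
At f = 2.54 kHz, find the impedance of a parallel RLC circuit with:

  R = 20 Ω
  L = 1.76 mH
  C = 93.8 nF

Step 1 — Angular frequency: ω = 2π·f = 2π·2540 = 1.596e+04 rad/s.
Step 2 — Component impedances:
  R: Z = R = 20 Ω
  L: Z = jωL = j·1.596e+04·0.00176 = 0 + j28.09 Ω
  C: Z = 1/(jωC) = -j/(ω·C) = 0 - j668 Ω
Step 3 — Parallel combination: 1/Z_total = 1/R + 1/L + 1/C; Z_total = 13.65 + j9.31 Ω = 16.52∠34.3° Ω.

Z = 13.65 + j9.31 Ω = 16.52∠34.3° Ω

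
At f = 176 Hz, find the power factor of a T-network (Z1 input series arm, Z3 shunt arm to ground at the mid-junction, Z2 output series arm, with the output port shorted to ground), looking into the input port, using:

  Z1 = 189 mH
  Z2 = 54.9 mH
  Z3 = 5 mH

Step 1 — Angular frequency: ω = 2π·f = 2π·176 = 1106 rad/s.
Step 2 — Component impedances:
  Z1: Z = jωL = j·1106·0.189 = 0 + j209 Ω
  Z2: Z = jωL = j·1106·0.0549 = 0 + j60.71 Ω
  Z3: Z = jωL = j·1106·0.005 = 0 + j5.529 Ω
Step 3 — With the output port shorted to ground, the output series arm Z2 runs from the junction to ground; the shunt arm Z3 also runs from the junction to ground. They appear in parallel: Z3 || Z2 = 0 + j5.068 Ω.
Step 4 — Series with input arm Z1: Z_in = Z1 + (Z3 || Z2) = 0 + j214.1 Ω = 214.1∠90.0° Ω.
Step 5 — Power factor: PF = cos(φ) = Re(Z)/|Z| = 0/214.1 = 0.
Step 6 — Type: Im(Z) = 214.1 ⇒ lagging (phase φ = 90.0°).

PF = 0 (lagging, φ = 90.0°)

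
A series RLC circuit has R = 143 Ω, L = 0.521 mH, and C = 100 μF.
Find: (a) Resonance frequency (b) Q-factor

Step 1 — Resonance condition Im(Z)=0 gives ω₀ = 1/√(LC).
Step 2 — ω₀ = 1/√(0.000521·0.0001) = 4381 rad/s.
Step 3 — f₀ = ω₀/(2π) = 697.3 Hz.
Step 4 — Series Q: Q = ω₀L/R = 4381·0.000521/143 = 0.01596.

(a) f₀ = 697.3 Hz  (b) Q = 0.01596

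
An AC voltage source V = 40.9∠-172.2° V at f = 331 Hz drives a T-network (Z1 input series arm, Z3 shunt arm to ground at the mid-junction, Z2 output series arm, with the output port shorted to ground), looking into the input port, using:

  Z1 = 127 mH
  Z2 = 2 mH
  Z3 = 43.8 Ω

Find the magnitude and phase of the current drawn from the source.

Step 1 — Angular frequency: ω = 2π·f = 2π·331 = 2080 rad/s.
Step 2 — Component impedances:
  Z1: Z = jωL = j·2080·0.127 = 0 + j264.1 Ω
  Z2: Z = jωL = j·2080·0.002 = 0 + j4.159 Ω
  Z3: Z = R = 43.8 Ω
Step 3 — With the output port shorted to ground, the output series arm Z2 runs from the junction to ground; the shunt arm Z3 also runs from the junction to ground. They appear in parallel: Z3 || Z2 = 0.3915 + j4.122 Ω.
Step 4 — Series with input arm Z1: Z_in = Z1 + (Z3 || Z2) = 0.3915 + j268.2 Ω = 268.2∠89.9° Ω.
Step 5 — Source phasor: V = 40.9∠-172.2° V = -40.52 - j5.551 V.
Step 6 — Ohm's law: I = V / Z_total = (-40.52 - j5.551) / (0.3915 + j268.2) = -0.02091 + j0.151 A.
Step 7 — Convert to polar: |I| = 0.1525 A, ∠I = 97.9°.

I = 0.1525∠97.9° A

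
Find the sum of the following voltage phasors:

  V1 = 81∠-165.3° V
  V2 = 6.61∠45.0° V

Step 1 — Convert each phasor to rectangular form:
  V1 = 81·(cos(-165.3°) + j·sin(-165.3°)) = -78.35 - j20.55 V
  V2 = 6.61·(cos(45.0°) + j·sin(45.0°)) = 4.674 + j4.674 V
Step 2 — Sum components: V_total = -73.67 - j15.88 V.
Step 3 — Convert to polar: |V_total| = 75.37 V, ∠V_total = -167.8°.

V_total = 75.37∠-167.8° V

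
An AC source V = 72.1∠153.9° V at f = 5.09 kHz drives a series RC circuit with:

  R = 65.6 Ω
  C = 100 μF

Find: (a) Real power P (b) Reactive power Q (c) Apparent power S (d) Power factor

Step 1 — Angular frequency: ω = 2π·f = 2π·5090 = 3.198e+04 rad/s.
Step 2 — Component impedances:
  R: Z = R = 65.6 Ω
  C: Z = 1/(jωC) = -j/(ω·C) = 0 - j0.3127 Ω
Step 3 — Series combination: Z_total = R + C = 65.6 - j0.3127 Ω = 65.6∠-0.3° Ω.
Step 4 — Source phasor: V = 72.1∠153.9° V = -64.75 + j31.72 V.
Step 5 — Current: I = V / Z = -0.9893 + j0.4788 A = 1.099∠154.2° A.
Step 6 — Complex power: S = V·I* = 79.24 - j0.3777 VA.
Step 7 — Real power: P = Re(S) = 79.24 W.
Step 8 — Reactive power: Q = Im(S) = -0.3777 VAR.
Step 9 — Apparent power: |S| = 79.24 VA.
Step 10 — Power factor: PF = P/|S| = 1 (leading).

(a) P = 79.24 W  (b) Q = -0.3777 VAR  (c) S = 79.24 VA  (d) PF = 1 (leading)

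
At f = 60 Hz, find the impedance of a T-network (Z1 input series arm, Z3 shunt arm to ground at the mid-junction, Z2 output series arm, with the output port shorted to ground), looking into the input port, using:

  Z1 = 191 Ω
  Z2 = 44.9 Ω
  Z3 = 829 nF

Step 1 — Angular frequency: ω = 2π·f = 2π·60 = 377 rad/s.
Step 2 — Component impedances:
  Z1: Z = R = 191 Ω
  Z2: Z = R = 44.9 Ω
  Z3: Z = 1/(jωC) = -j/(ω·C) = 0 - j3200 Ω
Step 3 — With the output port shorted to ground, the output series arm Z2 runs from the junction to ground; the shunt arm Z3 also runs from the junction to ground. They appear in parallel: Z3 || Z2 = 44.89 - j0.6299 Ω.
Step 4 — Series with input arm Z1: Z_in = Z1 + (Z3 || Z2) = 235.9 - j0.6299 Ω = 235.9∠-0.2° Ω.

Z = 235.9 - j0.6299 Ω = 235.9∠-0.2° Ω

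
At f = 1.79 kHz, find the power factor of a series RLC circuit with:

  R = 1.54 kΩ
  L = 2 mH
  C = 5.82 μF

Step 1 — Angular frequency: ω = 2π·f = 2π·1790 = 1.125e+04 rad/s.
Step 2 — Component impedances:
  R: Z = R = 1540 Ω
  L: Z = jωL = j·1.125e+04·0.002 = 0 + j22.49 Ω
  C: Z = 1/(jωC) = -j/(ω·C) = 0 - j15.28 Ω
Step 3 — Series combination: Z_total = R + L + C = 1540 + j7.217 Ω = 1540∠0.3° Ω.
Step 4 — Power factor: PF = cos(φ) = Re(Z)/|Z| = 1540/1540 = 1.
Step 5 — Type: Im(Z) = 7.217 ⇒ lagging (phase φ = 0.3°).

PF = 1 (lagging, φ = 0.3°)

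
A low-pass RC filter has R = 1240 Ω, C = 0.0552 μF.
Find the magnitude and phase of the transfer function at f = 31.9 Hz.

Step 1 — Angular frequency: ω = 2π·31.9 = 200.4 rad/s.
Step 2 — Transfer function: H(jω) = 1/(1 + jωRC).
Step 3 — Denominator: 1 + jωRC = 1 + j·200.4·1240·5.52e-08 = 1 + j0.01372.
Step 4 — H = 0.9998 - j0.01372.
Step 5 — Magnitude: |H| = 0.9999 (-0.0 dB); phase: φ = -0.8°.

|H| = 0.9999 (-0.0 dB), φ = -0.8°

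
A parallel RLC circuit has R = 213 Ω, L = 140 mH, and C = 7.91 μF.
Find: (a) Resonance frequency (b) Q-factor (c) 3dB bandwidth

Step 1 — Resonance: ω₀ = 1/√(LC) = 1/√(0.14·7.91e-06) = 950.3 rad/s.
Step 2 — f₀ = ω₀/(2π) = 151.2 Hz.
Step 3 — Parallel Q: Q = R/(ω₀L) = 213/(950.3·0.14) = 1.601.
Step 4 — Bandwidth: Δω = ω₀/Q = 593.5 rad/s; BW = Δω/(2π) = 94.46 Hz.

(a) f₀ = 151.2 Hz  (b) Q = 1.601  (c) BW = 94.46 Hz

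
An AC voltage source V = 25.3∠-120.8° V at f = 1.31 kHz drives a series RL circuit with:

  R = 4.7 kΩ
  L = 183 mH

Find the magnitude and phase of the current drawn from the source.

Step 1 — Angular frequency: ω = 2π·f = 2π·1310 = 8231 rad/s.
Step 2 — Component impedances:
  R: Z = R = 4700 Ω
  L: Z = jωL = j·8231·0.183 = 0 + j1506 Ω
Step 3 — Series combination: Z_total = R + L = 4700 + j1506 Ω = 4935∠17.8° Ω.
Step 4 — Source phasor: V = 25.3∠-120.8° V = -12.95 - j21.73 V.
Step 5 — Ohm's law: I = V / Z_total = (-12.95 - j21.73) / (4700 + j1506) = -0.003843 - j0.003392 A.
Step 6 — Convert to polar: |I| = 0.005126 A, ∠I = -138.6°.

I = 0.005126∠-138.6° A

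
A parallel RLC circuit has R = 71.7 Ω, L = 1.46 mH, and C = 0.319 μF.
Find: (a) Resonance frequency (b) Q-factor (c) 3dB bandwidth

Step 1 — Resonance: ω₀ = 1/√(LC) = 1/√(0.00146·3.19e-07) = 4.634e+04 rad/s.
Step 2 — f₀ = ω₀/(2π) = 7375 Hz.
Step 3 — Parallel Q: Q = R/(ω₀L) = 71.7/(4.634e+04·0.00146) = 1.06.
Step 4 — Bandwidth: Δω = ω₀/Q = 4.372e+04 rad/s; BW = Δω/(2π) = 6958 Hz.

(a) f₀ = 7375 Hz  (b) Q = 1.06  (c) BW = 6958 Hz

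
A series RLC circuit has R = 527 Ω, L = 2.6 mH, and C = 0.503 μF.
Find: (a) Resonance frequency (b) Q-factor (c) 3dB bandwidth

Step 1 — Resonance: ω₀ = 1/√(LC) = 1/√(0.0026·5.03e-07) = 2.765e+04 rad/s.
Step 2 — f₀ = ω₀/(2π) = 4401 Hz.
Step 3 — Series Q: Q = ω₀L/R = 2.765e+04·0.0026/527 = 0.1364.
Step 4 — Bandwidth: Δω = ω₀/Q = 2.027e+05 rad/s; BW = Δω/(2π) = 3.226e+04 Hz.

(a) f₀ = 4401 Hz  (b) Q = 0.1364  (c) BW = 3.226e+04 Hz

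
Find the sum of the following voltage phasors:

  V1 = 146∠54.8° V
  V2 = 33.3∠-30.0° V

Step 1 — Convert each phasor to rectangular form:
  V1 = 146·(cos(54.8°) + j·sin(54.8°)) = 84.16 + j119.3 V
  V2 = 33.3·(cos(-30.0°) + j·sin(-30.0°)) = 28.84 - j16.65 V
Step 2 — Sum components: V_total = 113 + j102.7 V.
Step 3 — Convert to polar: |V_total| = 152.7 V, ∠V_total = 42.3°.

V_total = 152.7∠42.3° V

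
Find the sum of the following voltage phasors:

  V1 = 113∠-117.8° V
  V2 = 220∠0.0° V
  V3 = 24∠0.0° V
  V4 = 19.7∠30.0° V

Step 1 — Convert each phasor to rectangular form:
  V1 = 113·(cos(-117.8°) + j·sin(-117.8°)) = -52.7 - j99.96 V
  V2 = 220·(cos(0.0°) + j·sin(0.0°)) = 220 V
  V3 = 24·(cos(0.0°) + j·sin(0.0°)) = 24 V
  V4 = 19.7·(cos(30.0°) + j·sin(30.0°)) = 17.06 + j9.85 V
Step 2 — Sum components: V_total = 208.4 - j90.11 V.
Step 3 — Convert to polar: |V_total| = 227 V, ∠V_total = -23.4°.

V_total = 227∠-23.4° V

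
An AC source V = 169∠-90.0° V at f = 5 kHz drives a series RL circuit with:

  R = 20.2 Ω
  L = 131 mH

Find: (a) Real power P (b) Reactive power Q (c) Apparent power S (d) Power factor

Step 1 — Angular frequency: ω = 2π·f = 2π·5000 = 3.142e+04 rad/s.
Step 2 — Component impedances:
  R: Z = R = 20.2 Ω
  L: Z = jωL = j·3.142e+04·0.131 = 0 + j4115 Ω
Step 3 — Series combination: Z_total = R + L = 20.2 + j4115 Ω = 4116∠89.7° Ω.
Step 4 — Source phasor: V = 169∠-90.0° V = 0 - j169 V.
Step 5 — Current: I = V / Z = -0.04106 - j0.0002016 A = 0.04106∠-179.7° A.
Step 6 — Complex power: S = V·I* = 0.03406 + j6.94 VA.
Step 7 — Real power: P = Re(S) = 0.03406 W.
Step 8 — Reactive power: Q = Im(S) = 6.94 VAR.
Step 9 — Apparent power: |S| = 6.94 VA.
Step 10 — Power factor: PF = P/|S| = 0.004908 (lagging).

(a) P = 0.03406 W  (b) Q = 6.94 VAR  (c) S = 6.94 VA  (d) PF = 0.004908 (lagging)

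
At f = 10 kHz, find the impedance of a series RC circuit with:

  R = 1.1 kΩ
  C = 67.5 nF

Step 1 — Angular frequency: ω = 2π·f = 2π·1e+04 = 6.283e+04 rad/s.
Step 2 — Component impedances:
  R: Z = R = 1100 Ω
  C: Z = 1/(jωC) = -j/(ω·C) = 0 - j235.8 Ω
Step 3 — Series combination: Z_total = R + C = 1100 - j235.8 Ω = 1125∠-12.1° Ω.

Z = 1100 - j235.8 Ω = 1125∠-12.1° Ω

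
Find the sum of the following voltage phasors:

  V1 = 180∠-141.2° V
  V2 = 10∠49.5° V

Step 1 — Convert each phasor to rectangular form:
  V1 = 180·(cos(-141.2°) + j·sin(-141.2°)) = -140.3 - j112.8 V
  V2 = 10·(cos(49.5°) + j·sin(49.5°)) = 6.494 + j7.604 V
Step 2 — Sum components: V_total = -133.8 - j105.2 V.
Step 3 — Convert to polar: |V_total| = 170.2 V, ∠V_total = -141.8°.

V_total = 170.2∠-141.8° V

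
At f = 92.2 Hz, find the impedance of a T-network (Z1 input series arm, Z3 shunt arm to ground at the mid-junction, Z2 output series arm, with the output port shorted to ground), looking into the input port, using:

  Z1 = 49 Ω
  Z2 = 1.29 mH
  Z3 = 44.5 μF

Step 1 — Angular frequency: ω = 2π·f = 2π·92.2 = 579.3 rad/s.
Step 2 — Component impedances:
  Z1: Z = R = 49 Ω
  Z2: Z = jωL = j·579.3·0.00129 = 0 + j0.7473 Ω
  Z3: Z = 1/(jωC) = -j/(ω·C) = 0 - j38.79 Ω
Step 3 — With the output port shorted to ground, the output series arm Z2 runs from the junction to ground; the shunt arm Z3 also runs from the junction to ground. They appear in parallel: Z3 || Z2 = 0 + j0.762 Ω.
Step 4 — Series with input arm Z1: Z_in = Z1 + (Z3 || Z2) = 49 + j0.762 Ω = 49.01∠0.9° Ω.

Z = 49 + j0.762 Ω = 49.01∠0.9° Ω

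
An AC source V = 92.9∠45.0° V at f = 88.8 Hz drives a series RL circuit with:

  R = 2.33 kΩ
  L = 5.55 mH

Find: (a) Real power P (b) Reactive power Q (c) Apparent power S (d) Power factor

Step 1 — Angular frequency: ω = 2π·f = 2π·88.8 = 557.9 rad/s.
Step 2 — Component impedances:
  R: Z = R = 2330 Ω
  L: Z = jωL = j·557.9·0.00555 = 0 + j3.097 Ω
Step 3 — Series combination: Z_total = R + L = 2330 + j3.097 Ω = 2330∠0.1° Ω.
Step 4 — Source phasor: V = 92.9∠45.0° V = 65.69 + j65.69 V.
Step 5 — Current: I = V / Z = 0.02823 + j0.02816 A = 0.03987∠44.9° A.
Step 6 — Complex power: S = V·I* = 3.704 + j0.004923 VA.
Step 7 — Real power: P = Re(S) = 3.704 W.
Step 8 — Reactive power: Q = Im(S) = 0.004923 VAR.
Step 9 — Apparent power: |S| = 3.704 VA.
Step 10 — Power factor: PF = P/|S| = 1 (lagging).

(a) P = 3.704 W  (b) Q = 0.004923 VAR  (c) S = 3.704 VA  (d) PF = 1 (lagging)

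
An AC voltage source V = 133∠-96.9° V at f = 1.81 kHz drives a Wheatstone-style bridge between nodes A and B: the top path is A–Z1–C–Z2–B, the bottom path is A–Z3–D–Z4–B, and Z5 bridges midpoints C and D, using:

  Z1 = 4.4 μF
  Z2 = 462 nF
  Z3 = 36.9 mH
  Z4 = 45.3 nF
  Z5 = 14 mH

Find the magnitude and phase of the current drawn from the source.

Step 1 — Angular frequency: ω = 2π·f = 2π·1810 = 1.137e+04 rad/s.
Step 2 — Component impedances:
  Z1: Z = 1/(jωC) = -j/(ω·C) = 0 - j19.98 Ω
  Z2: Z = 1/(jωC) = -j/(ω·C) = 0 - j190.3 Ω
  Z3: Z = jωL = j·1.137e+04·0.0369 = 0 + j419.6 Ω
  Z4: Z = 1/(jωC) = -j/(ω·C) = 0 - j1941 Ω
  Z5: Z = jωL = j·1.137e+04·0.014 = 0 + j159.2 Ω
Step 3 — Bridge requires nodal analysis (the Z5 bridge couples midpoints C and D, so the two paths cannot be reduced to a simple series/parallel combination). Setting node B to ground and injecting 1 A at node A, the 3-node admittance system at A, C, D solves to V_A = Z_AB = 0 - j192 Ω = 192∠-90.0° Ω.
Step 4 — Source phasor: V = 133∠-96.9° V = -15.98 - j132 V.
Step 5 — Ohm's law: I = V / Z_total = (-15.98 - j132) / (0 - j192) = 0.6878 - j0.08323 A.
Step 6 — Convert to polar: |I| = 0.6928 A, ∠I = -6.9°.

I = 0.6928∠-6.9° A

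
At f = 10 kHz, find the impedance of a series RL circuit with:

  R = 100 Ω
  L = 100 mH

Step 1 — Angular frequency: ω = 2π·f = 2π·1e+04 = 6.283e+04 rad/s.
Step 2 — Component impedances:
  R: Z = R = 100 Ω
  L: Z = jωL = j·6.283e+04·0.1 = 0 + j6283 Ω
Step 3 — Series combination: Z_total = R + L = 100 + j6283 Ω = 6284∠89.1° Ω.

Z = 100 + j6283 Ω = 6284∠89.1° Ω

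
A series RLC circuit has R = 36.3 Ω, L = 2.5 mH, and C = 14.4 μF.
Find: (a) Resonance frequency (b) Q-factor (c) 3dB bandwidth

Step 1 — Resonance: ω₀ = 1/√(LC) = 1/√(0.0025·1.44e-05) = 5270 rad/s.
Step 2 — f₀ = ω₀/(2π) = 838.8 Hz.
Step 3 — Series Q: Q = ω₀L/R = 5270·0.0025/36.3 = 0.363.
Step 4 — Bandwidth: Δω = ω₀/Q = 1.452e+04 rad/s; BW = Δω/(2π) = 2311 Hz.

(a) f₀ = 838.8 Hz  (b) Q = 0.363  (c) BW = 2311 Hz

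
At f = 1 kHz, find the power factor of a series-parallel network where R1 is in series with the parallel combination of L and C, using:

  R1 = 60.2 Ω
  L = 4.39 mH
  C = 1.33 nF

Step 1 — Angular frequency: ω = 2π·f = 2π·1000 = 6283 rad/s.
Step 2 — Component impedances:
  R1: Z = R = 60.2 Ω
  L: Z = jωL = j·6283·0.00439 = 0 + j27.58 Ω
  C: Z = 1/(jωC) = -j/(ω·C) = 0 - j1.197e+05 Ω
Step 3 — Parallel branch: L || C = 1/(1/L + 1/C) = 0 + j27.59 Ω.
Step 4 — Series with R1: Z_total = R1 + (L || C) = 60.2 + j27.59 Ω = 66.22∠24.6° Ω.
Step 5 — Power factor: PF = cos(φ) = Re(Z)/|Z| = 60.2/66.22 = 0.9091.
Step 6 — Type: Im(Z) = 27.59 ⇒ lagging (phase φ = 24.6°).

PF = 0.9091 (lagging, φ = 24.6°)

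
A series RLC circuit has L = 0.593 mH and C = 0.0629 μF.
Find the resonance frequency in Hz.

Step 1 — Resonance condition Im(Z)=0 gives ω₀ = 1/√(LC).
Step 2 — ω₀ = 1/√(0.000593·6.29e-08) = 1.637e+05 rad/s.
Step 3 — f₀ = ω₀/(2π) = 2.606e+04 Hz.

f₀ = 2.606e+04 Hz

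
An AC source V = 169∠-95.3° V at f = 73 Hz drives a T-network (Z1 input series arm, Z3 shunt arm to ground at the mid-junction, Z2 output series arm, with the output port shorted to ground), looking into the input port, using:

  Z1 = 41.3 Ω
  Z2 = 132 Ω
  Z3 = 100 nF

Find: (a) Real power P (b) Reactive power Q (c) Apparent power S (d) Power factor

Step 1 — Angular frequency: ω = 2π·f = 2π·73 = 458.7 rad/s.
Step 2 — Component impedances:
  Z1: Z = R = 41.3 Ω
  Z2: Z = R = 132 Ω
  Z3: Z = 1/(jωC) = -j/(ω·C) = 0 - j2.18e+04 Ω
Step 3 — With the output port shorted to ground, the output series arm Z2 runs from the junction to ground; the shunt arm Z3 also runs from the junction to ground. They appear in parallel: Z3 || Z2 = 132 - j0.7992 Ω.
Step 4 — Series with input arm Z1: Z_in = Z1 + (Z3 || Z2) = 173.3 - j0.7992 Ω = 173.3∠-0.3° Ω.
Step 5 — Source phasor: V = 169∠-95.3° V = -15.61 - j168.3 V.
Step 6 — Current: I = V / Z = -0.0856 - j0.9714 A = 0.9752∠-95.0° A.
Step 7 — Complex power: S = V·I* = 164.8 - j0.76 VA.
Step 8 — Real power: P = Re(S) = 164.8 W.
Step 9 — Reactive power: Q = Im(S) = -0.76 VAR.
Step 10 — Apparent power: |S| = 164.8 VA.
Step 11 — Power factor: PF = P/|S| = 1 (leading).

(a) P = 164.8 W  (b) Q = -0.76 VAR  (c) S = 164.8 VA  (d) PF = 1 (leading)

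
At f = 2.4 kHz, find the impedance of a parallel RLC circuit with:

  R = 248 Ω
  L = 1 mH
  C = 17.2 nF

Step 1 — Angular frequency: ω = 2π·f = 2π·2400 = 1.508e+04 rad/s.
Step 2 — Component impedances:
  R: Z = R = 248 Ω
  L: Z = jωL = j·1.508e+04·0.001 = 0 + j15.08 Ω
  C: Z = 1/(jωC) = -j/(ω·C) = 0 - j3855 Ω
Step 3 — Parallel combination: 1/Z_total = 1/R + 1/L + 1/C; Z_total = 0.9207 + j15.08 Ω = 15.11∠86.5° Ω.

Z = 0.9207 + j15.08 Ω = 15.11∠86.5° Ω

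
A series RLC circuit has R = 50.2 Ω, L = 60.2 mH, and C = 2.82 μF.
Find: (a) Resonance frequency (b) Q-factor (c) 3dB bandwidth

Step 1 — Resonance: ω₀ = 1/√(LC) = 1/√(0.0602·2.82e-06) = 2427 rad/s.
Step 2 — f₀ = ω₀/(2π) = 386.3 Hz.
Step 3 — Series Q: Q = ω₀L/R = 2427·0.0602/50.2 = 2.911.
Step 4 — Bandwidth: Δω = ω₀/Q = 833.9 rad/s; BW = Δω/(2π) = 132.7 Hz.

(a) f₀ = 386.3 Hz  (b) Q = 2.911  (c) BW = 132.7 Hz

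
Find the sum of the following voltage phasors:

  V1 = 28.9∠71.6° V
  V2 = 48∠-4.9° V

Step 1 — Convert each phasor to rectangular form:
  V1 = 28.9·(cos(71.6°) + j·sin(71.6°)) = 9.122 + j27.42 V
  V2 = 48·(cos(-4.9°) + j·sin(-4.9°)) = 47.82 - j4.1 V
Step 2 — Sum components: V_total = 56.95 + j23.32 V.
Step 3 — Convert to polar: |V_total| = 61.54 V, ∠V_total = 22.3°.

V_total = 61.54∠22.3° V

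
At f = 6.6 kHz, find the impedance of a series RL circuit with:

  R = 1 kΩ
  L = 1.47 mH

Step 1 — Angular frequency: ω = 2π·f = 2π·6600 = 4.147e+04 rad/s.
Step 2 — Component impedances:
  R: Z = R = 1000 Ω
  L: Z = jωL = j·4.147e+04·0.00147 = 0 + j60.96 Ω
Step 3 — Series combination: Z_total = R + L = 1000 + j60.96 Ω = 1002∠3.5° Ω.

Z = 1000 + j60.96 Ω = 1002∠3.5° Ω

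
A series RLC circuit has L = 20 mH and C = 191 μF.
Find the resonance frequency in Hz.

Step 1 — Resonance condition Im(Z)=0 gives ω₀ = 1/√(LC).
Step 2 — ω₀ = 1/√(0.02·0.000191) = 511.6 rad/s.
Step 3 — f₀ = ω₀/(2π) = 81.43 Hz.

f₀ = 81.43 Hz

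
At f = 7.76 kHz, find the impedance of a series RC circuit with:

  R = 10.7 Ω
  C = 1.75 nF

Step 1 — Angular frequency: ω = 2π·f = 2π·7760 = 4.876e+04 rad/s.
Step 2 — Component impedances:
  R: Z = R = 10.7 Ω
  C: Z = 1/(jωC) = -j/(ω·C) = 0 - j1.172e+04 Ω
Step 3 — Series combination: Z_total = R + C = 10.7 - j1.172e+04 Ω = 1.172e+04∠-89.9° Ω.

Z = 10.7 - j1.172e+04 Ω = 1.172e+04∠-89.9° Ω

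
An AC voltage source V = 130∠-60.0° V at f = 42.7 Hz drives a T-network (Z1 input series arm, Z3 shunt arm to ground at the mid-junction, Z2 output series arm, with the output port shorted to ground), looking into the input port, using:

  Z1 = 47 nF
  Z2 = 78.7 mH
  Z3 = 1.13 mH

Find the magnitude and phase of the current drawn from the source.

Step 1 — Angular frequency: ω = 2π·f = 2π·42.7 = 268.3 rad/s.
Step 2 — Component impedances:
  Z1: Z = 1/(jωC) = -j/(ω·C) = 0 - j7.93e+04 Ω
  Z2: Z = jωL = j·268.3·0.0787 = 0 + j21.11 Ω
  Z3: Z = jωL = j·268.3·0.00113 = 0 + j0.3032 Ω
Step 3 — With the output port shorted to ground, the output series arm Z2 runs from the junction to ground; the shunt arm Z3 also runs from the junction to ground. They appear in parallel: Z3 || Z2 = 0 + j0.2989 Ω.
Step 4 — Series with input arm Z1: Z_in = Z1 + (Z3 || Z2) = 0 - j7.93e+04 Ω = 7.93e+04∠-90.0° Ω.
Step 5 — Source phasor: V = 130∠-60.0° V = 65 - j112.6 V.
Step 6 — Ohm's law: I = V / Z_total = (65 - j112.6) / (0 - j7.93e+04) = 0.00142 + j0.0008196 A.
Step 7 — Convert to polar: |I| = 0.001639 A, ∠I = 30.0°.

I = 0.001639∠30.0° A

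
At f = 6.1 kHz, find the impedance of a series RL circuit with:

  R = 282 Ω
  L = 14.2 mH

Step 1 — Angular frequency: ω = 2π·f = 2π·6100 = 3.833e+04 rad/s.
Step 2 — Component impedances:
  R: Z = R = 282 Ω
  L: Z = jωL = j·3.833e+04·0.0142 = 0 + j544.2 Ω
Step 3 — Series combination: Z_total = R + L = 282 + j544.2 Ω = 613∠62.6° Ω.

Z = 282 + j544.2 Ω = 613∠62.6° Ω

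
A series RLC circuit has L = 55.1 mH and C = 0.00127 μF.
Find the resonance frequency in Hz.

Step 1 — Resonance condition Im(Z)=0 gives ω₀ = 1/√(LC).
Step 2 — ω₀ = 1/√(0.0551·1.27e-09) = 1.195e+05 rad/s.
Step 3 — f₀ = ω₀/(2π) = 1.903e+04 Hz.

f₀ = 1.903e+04 Hz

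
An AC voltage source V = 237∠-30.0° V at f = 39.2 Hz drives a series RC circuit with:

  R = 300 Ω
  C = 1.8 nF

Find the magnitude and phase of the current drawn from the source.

Step 1 — Angular frequency: ω = 2π·f = 2π·39.2 = 246.3 rad/s.
Step 2 — Component impedances:
  R: Z = R = 300 Ω
  C: Z = 1/(jωC) = -j/(ω·C) = 0 - j2.256e+06 Ω
Step 3 — Series combination: Z_total = R + C = 300 - j2.256e+06 Ω = 2.256e+06∠-90.0° Ω.
Step 4 — Source phasor: V = 237∠-30.0° V = 205.2 - j118.5 V.
Step 5 — Ohm's law: I = V / Z_total = (205.2 - j118.5) / (300 - j2.256e+06) = 5.255e-05 + j9.099e-05 A.
Step 6 — Convert to polar: |I| = 0.0001051 A, ∠I = 60.0°.

I = 0.0001051∠60.0° A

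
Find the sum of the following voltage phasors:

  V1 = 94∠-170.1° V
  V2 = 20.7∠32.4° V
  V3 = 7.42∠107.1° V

Step 1 — Convert each phasor to rectangular form:
  V1 = 94·(cos(-170.1°) + j·sin(-170.1°)) = -92.6 - j16.16 V
  V2 = 20.7·(cos(32.4°) + j·sin(32.4°)) = 17.48 + j11.09 V
  V3 = 7.42·(cos(107.1°) + j·sin(107.1°)) = -2.182 + j7.092 V
Step 2 — Sum components: V_total = -77.3 + j2.022 V.
Step 3 — Convert to polar: |V_total| = 77.33 V, ∠V_total = 178.5°.

V_total = 77.33∠178.5° V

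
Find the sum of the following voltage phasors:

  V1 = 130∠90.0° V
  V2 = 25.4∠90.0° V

Step 1 — Convert each phasor to rectangular form:
  V1 = 130·(cos(90.0°) + j·sin(90.0°)) = 0 + j130 V
  V2 = 25.4·(cos(90.0°) + j·sin(90.0°)) = 0 + j25.4 V
Step 2 — Sum components: V_total = 0 + j155.4 V.
Step 3 — Convert to polar: |V_total| = 155.4 V, ∠V_total = 90.0°.

V_total = 155.4∠90.0° V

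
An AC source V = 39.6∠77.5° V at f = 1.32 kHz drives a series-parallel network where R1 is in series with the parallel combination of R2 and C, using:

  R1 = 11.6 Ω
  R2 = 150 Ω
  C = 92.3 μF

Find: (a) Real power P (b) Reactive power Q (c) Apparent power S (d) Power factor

Step 1 — Angular frequency: ω = 2π·f = 2π·1320 = 8294 rad/s.
Step 2 — Component impedances:
  R1: Z = R = 11.6 Ω
  R2: Z = R = 150 Ω
  C: Z = 1/(jωC) = -j/(ω·C) = 0 - j1.306 Ω
Step 3 — Parallel branch: R2 || C = 1/(1/R2 + 1/C) = 0.01138 - j1.306 Ω.
Step 4 — Series with R1: Z_total = R1 + (R2 || C) = 11.61 - j1.306 Ω = 11.68∠-6.4° Ω.
Step 5 — Source phasor: V = 39.6∠77.5° V = 8.571 + j38.66 V.
Step 6 — Current: I = V / Z = 0.3591 + j3.37 A = 3.389∠83.9° A.
Step 7 — Complex power: S = V·I* = 133.4 - j15 VA.
Step 8 — Real power: P = Re(S) = 133.4 W.
Step 9 — Reactive power: Q = Im(S) = -15 VAR.
Step 10 — Apparent power: |S| = 134.2 VA.
Step 11 — Power factor: PF = P/|S| = 0.9937 (leading).

(a) P = 133.4 W  (b) Q = -15 VAR  (c) S = 134.2 VA  (d) PF = 0.9937 (leading)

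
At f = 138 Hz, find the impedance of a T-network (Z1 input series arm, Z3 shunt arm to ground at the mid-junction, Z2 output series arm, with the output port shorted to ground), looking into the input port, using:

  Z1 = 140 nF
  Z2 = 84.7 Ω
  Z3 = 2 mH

Step 1 — Angular frequency: ω = 2π·f = 2π·138 = 867.1 rad/s.
Step 2 — Component impedances:
  Z1: Z = 1/(jωC) = -j/(ω·C) = 0 - j8238 Ω
  Z2: Z = R = 84.7 Ω
  Z3: Z = jωL = j·867.1·0.002 = 0 + j1.734 Ω
Step 3 — With the output port shorted to ground, the output series arm Z2 runs from the junction to ground; the shunt arm Z3 also runs from the junction to ground. They appear in parallel: Z3 || Z2 = 0.03549 + j1.733 Ω.
Step 4 — Series with input arm Z1: Z_in = Z1 + (Z3 || Z2) = 0.03549 - j8236 Ω = 8236∠-90.0° Ω.

Z = 0.03549 - j8236 Ω = 8236∠-90.0° Ω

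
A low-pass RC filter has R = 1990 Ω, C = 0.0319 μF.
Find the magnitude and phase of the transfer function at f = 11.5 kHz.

Step 1 — Angular frequency: ω = 2π·1.15e+04 = 7.226e+04 rad/s.
Step 2 — Transfer function: H(jω) = 1/(1 + jωRC).
Step 3 — Denominator: 1 + jωRC = 1 + j·7.226e+04·1990·3.19e-08 = 1 + j4.587.
Step 4 — H = 0.04537 - j0.2081.
Step 5 — Magnitude: |H| = 0.213 (-13.4 dB); phase: φ = -77.7°.

|H| = 0.213 (-13.4 dB), φ = -77.7°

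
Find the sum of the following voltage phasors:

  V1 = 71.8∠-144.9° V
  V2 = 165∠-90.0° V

Step 1 — Convert each phasor to rectangular form:
  V1 = 71.8·(cos(-144.9°) + j·sin(-144.9°)) = -58.74 - j41.29 V
  V2 = 165·(cos(-90.0°) + j·sin(-90.0°)) = 0 - j165 V
Step 2 — Sum components: V_total = -58.74 - j206.3 V.
Step 3 — Convert to polar: |V_total| = 214.5 V, ∠V_total = -105.9°.

V_total = 214.5∠-105.9° V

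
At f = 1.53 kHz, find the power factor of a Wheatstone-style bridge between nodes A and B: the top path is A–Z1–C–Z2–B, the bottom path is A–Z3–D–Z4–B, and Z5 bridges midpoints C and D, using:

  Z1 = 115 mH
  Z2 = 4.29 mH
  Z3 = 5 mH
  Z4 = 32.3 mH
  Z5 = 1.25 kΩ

Step 1 — Angular frequency: ω = 2π·f = 2π·1530 = 9613 rad/s.
Step 2 — Component impedances:
  Z1: Z = jωL = j·9613·0.115 = 0 + j1106 Ω
  Z2: Z = jωL = j·9613·0.00429 = 0 + j41.24 Ω
  Z3: Z = jωL = j·9613·0.005 = 0 + j48.07 Ω
  Z4: Z = jωL = j·9613·0.0323 = 0 + j310.5 Ω
  Z5: Z = R = 1250 Ω
Step 3 — Bridge requires nodal analysis (the Z5 bridge couples midpoints C and D, so the two paths cannot be reduced to a simple series/parallel combination). Setting node B to ground and injecting 1 A at node A, the 3-node admittance system at A, C, D solves to V_A = Z_AB = 39.29 + j264.7 Ω = 267.6∠81.6° Ω.
Step 4 — Power factor: PF = cos(φ) = Re(Z)/|Z| = 39.29/267.6 = 0.1468.
Step 5 — Type: Im(Z) = 264.7 ⇒ lagging (phase φ = 81.6°).

PF = 0.1468 (lagging, φ = 81.6°)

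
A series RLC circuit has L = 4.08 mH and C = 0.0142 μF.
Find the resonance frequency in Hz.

Step 1 — Resonance condition Im(Z)=0 gives ω₀ = 1/√(LC).
Step 2 — ω₀ = 1/√(0.00408·1.42e-08) = 1.314e+05 rad/s.
Step 3 — f₀ = ω₀/(2π) = 2.091e+04 Hz.

f₀ = 2.091e+04 Hz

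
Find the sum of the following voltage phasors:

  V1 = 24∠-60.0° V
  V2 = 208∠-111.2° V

Step 1 — Convert each phasor to rectangular form:
  V1 = 24·(cos(-60.0°) + j·sin(-60.0°)) = 12 - j20.78 V
  V2 = 208·(cos(-111.2°) + j·sin(-111.2°)) = -75.22 - j193.9 V
Step 2 — Sum components: V_total = -63.22 - j214.7 V.
Step 3 — Convert to polar: |V_total| = 223.8 V, ∠V_total = -106.4°.

V_total = 223.8∠-106.4° V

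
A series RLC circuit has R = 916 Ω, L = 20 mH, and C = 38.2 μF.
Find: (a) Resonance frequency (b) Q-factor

Step 1 — Resonance condition Im(Z)=0 gives ω₀ = 1/√(LC).
Step 2 — ω₀ = 1/√(0.02·3.82e-05) = 1144 rad/s.
Step 3 — f₀ = ω₀/(2π) = 182.1 Hz.
Step 4 — Series Q: Q = ω₀L/R = 1144·0.02/916 = 0.02498.

(a) f₀ = 182.1 Hz  (b) Q = 0.02498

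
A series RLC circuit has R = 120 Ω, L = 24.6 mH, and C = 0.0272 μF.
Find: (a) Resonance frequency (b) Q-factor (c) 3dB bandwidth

Step 1 — Resonance: ω₀ = 1/√(LC) = 1/√(0.0246·2.72e-08) = 3.866e+04 rad/s.
Step 2 — f₀ = ω₀/(2π) = 6153 Hz.
Step 3 — Series Q: Q = ω₀L/R = 3.866e+04·0.0246/120 = 7.925.
Step 4 — Bandwidth: Δω = ω₀/Q = 4878 rad/s; BW = Δω/(2π) = 776.4 Hz.

(a) f₀ = 6153 Hz  (b) Q = 7.925  (c) BW = 776.4 Hz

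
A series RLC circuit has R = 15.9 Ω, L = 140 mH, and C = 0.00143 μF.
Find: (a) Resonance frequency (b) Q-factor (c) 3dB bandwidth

Step 1 — Resonance condition Im(Z)=0 gives ω₀ = 1/√(LC).
Step 2 — ω₀ = 1/√(0.14·1.43e-09) = 7.068e+04 rad/s.
Step 3 — f₀ = ω₀/(2π) = 1.125e+04 Hz.
Step 4 — Series Q: Q = ω₀L/R = 7.068e+04·0.14/15.9 = 622.3.
Step 5 — 3dB bandwidth: Δω = ω₀/Q = 113.6 rad/s; BW = Δω/(2π) = 18.08 Hz.

(a) f₀ = 1.125e+04 Hz  (b) Q = 622.3  (c) BW = 18.08 Hz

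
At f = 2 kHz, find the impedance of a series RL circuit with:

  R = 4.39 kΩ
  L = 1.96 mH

Step 1 — Angular frequency: ω = 2π·f = 2π·2000 = 1.257e+04 rad/s.
Step 2 — Component impedances:
  R: Z = R = 4390 Ω
  L: Z = jωL = j·1.257e+04·0.00196 = 0 + j24.63 Ω
Step 3 — Series combination: Z_total = R + L = 4390 + j24.63 Ω = 4390∠0.3° Ω.

Z = 4390 + j24.63 Ω = 4390∠0.3° Ω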